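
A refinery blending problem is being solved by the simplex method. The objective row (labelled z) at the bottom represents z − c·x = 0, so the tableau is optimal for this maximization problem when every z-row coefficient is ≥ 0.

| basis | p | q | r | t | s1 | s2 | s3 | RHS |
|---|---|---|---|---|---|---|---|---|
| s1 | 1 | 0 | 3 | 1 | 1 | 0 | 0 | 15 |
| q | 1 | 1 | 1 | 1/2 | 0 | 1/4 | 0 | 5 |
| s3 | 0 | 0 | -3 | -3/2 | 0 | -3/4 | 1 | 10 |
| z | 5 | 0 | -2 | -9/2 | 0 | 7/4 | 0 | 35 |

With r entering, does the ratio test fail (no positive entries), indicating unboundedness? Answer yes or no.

Column r has positive entries in row(s) 1, 2, so the ratio test bounds it — not unbounded.

no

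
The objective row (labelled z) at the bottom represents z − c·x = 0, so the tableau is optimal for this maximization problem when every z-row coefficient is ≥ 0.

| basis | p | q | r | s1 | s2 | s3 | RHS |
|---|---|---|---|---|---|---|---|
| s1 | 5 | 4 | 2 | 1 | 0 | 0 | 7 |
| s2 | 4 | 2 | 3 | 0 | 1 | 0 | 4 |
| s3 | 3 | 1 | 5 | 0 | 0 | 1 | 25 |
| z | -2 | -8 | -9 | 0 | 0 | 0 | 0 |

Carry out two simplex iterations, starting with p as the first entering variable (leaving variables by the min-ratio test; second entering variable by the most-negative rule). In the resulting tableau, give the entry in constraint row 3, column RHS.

55/3

Ratio test on column p — row 1: 7/5 = 7/5; row 2: 4/4 = 1; row 3: 25/3 = 25/3. Minimum is 1 at row 2 (s2 leaves); pivot element 4.
Divide row 2 by 4; eliminate column p from the other rows.
Second iteration: most negative z-row entry is -15/2 in column r, so r enters.
Ratio test on column r — row 1: entry -7/4 ≤ 0; row 2: 1/(3/4) = 4/3; row 3: 22/(11/4) = 8. Minimum is 4/3 at row 2 (p leaves); pivot element 3/4.
Divide row 2 by 3/4; eliminate column r from the other rows.
After both pivots, the entry at constraint row 3, column RHS is 55/3.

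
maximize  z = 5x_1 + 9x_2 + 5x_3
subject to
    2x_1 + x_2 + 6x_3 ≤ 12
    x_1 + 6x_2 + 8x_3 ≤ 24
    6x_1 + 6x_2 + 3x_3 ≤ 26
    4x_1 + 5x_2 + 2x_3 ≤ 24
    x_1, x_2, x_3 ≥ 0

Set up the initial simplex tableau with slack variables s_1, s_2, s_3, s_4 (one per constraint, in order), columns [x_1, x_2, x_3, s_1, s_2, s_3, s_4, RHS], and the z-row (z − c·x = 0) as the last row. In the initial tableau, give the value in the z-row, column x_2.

-9

The z-row carries the negated objective coefficients: the x_2 entry is -9.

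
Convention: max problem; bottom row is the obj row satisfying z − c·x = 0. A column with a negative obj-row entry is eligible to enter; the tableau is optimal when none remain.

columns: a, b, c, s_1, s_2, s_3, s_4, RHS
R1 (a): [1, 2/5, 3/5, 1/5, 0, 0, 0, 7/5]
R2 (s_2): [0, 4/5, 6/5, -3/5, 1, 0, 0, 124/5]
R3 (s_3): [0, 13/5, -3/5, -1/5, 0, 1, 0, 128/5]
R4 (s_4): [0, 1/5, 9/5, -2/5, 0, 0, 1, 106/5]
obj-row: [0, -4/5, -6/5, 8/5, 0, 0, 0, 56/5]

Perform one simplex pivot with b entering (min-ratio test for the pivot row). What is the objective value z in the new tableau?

Ratio test on column b — row 1: (7/5)/(2/5) = 7/2; row 2: (124/5)/(4/5) = 31; row 3: (128/5)/(13/5) = 128/13; row 4: (106/5)/(1/5) = 106. Minimum is 7/2 at row 1 (a leaves); pivot element 2/5.
Pivot on row 1; the obj-row RHS becomes 56/5 − (-4/5)·(7/2) = 14.

14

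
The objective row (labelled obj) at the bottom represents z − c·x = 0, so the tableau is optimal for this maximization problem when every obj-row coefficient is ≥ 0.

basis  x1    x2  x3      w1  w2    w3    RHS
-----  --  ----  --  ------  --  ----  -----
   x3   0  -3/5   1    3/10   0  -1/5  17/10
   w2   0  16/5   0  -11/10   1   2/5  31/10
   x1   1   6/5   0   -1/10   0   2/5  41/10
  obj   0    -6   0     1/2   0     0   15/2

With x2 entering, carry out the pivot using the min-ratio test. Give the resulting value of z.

213/16

Ratio test on column x2 — row 1: entry -3/5 ≤ 0; row 2: (31/10)/(16/5) = 31/32; row 3: (41/10)/(6/5) = 41/12. Minimum is 31/32 at row 2 (w2 leaves); pivot element 16/5.
Pivot on row 2; the obj-row RHS becomes 15/2 − (-6)·(31/32) = 213/16.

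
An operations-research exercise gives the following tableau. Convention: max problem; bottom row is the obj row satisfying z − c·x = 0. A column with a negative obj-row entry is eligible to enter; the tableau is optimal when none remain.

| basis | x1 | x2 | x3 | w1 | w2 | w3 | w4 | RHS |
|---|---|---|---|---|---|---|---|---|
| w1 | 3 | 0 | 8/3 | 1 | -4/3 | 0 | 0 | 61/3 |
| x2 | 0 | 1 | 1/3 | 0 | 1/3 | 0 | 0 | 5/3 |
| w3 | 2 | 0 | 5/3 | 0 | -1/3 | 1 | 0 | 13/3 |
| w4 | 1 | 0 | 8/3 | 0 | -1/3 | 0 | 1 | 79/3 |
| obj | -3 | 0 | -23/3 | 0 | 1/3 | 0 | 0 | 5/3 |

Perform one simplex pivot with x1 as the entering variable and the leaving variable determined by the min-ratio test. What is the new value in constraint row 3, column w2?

Ratio test on column x1 — row 1: (61/3)/3 = 61/9; row 2: entry 0 ≤ 0; row 3: (13/3)/2 = 13/6; row 4: (79/3)/1 = 79/3. Minimum is 13/6 at row 3 (w3 leaves); pivot element 2.
Divide row 3 by 2; eliminate column x1 from the other rows.
In the new row 3, the w2 entry is the old entry divided by the pivot: (-1/3)/2 = -1/6.

-1/6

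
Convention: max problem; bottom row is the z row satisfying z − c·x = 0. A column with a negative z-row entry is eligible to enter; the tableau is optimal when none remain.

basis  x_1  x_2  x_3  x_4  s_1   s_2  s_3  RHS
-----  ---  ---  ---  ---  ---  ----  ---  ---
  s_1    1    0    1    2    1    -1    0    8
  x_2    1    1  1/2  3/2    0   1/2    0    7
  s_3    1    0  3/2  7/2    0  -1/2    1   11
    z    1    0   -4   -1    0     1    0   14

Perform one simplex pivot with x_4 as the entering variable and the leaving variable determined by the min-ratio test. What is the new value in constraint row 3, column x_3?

Ratio test on column x_4 — row 1: 8/2 = 4; row 2: 7/(3/2) = 14/3; row 3: 11/(7/2) = 22/7. Minimum is 22/7 at row 3 (s_3 leaves); pivot element 7/2.
Divide row 3 by 7/2; eliminate column x_4 from the other rows.
In the new row 3, the x_3 entry is the old entry divided by the pivot: (3/2)/(7/2) = 3/7.

3/7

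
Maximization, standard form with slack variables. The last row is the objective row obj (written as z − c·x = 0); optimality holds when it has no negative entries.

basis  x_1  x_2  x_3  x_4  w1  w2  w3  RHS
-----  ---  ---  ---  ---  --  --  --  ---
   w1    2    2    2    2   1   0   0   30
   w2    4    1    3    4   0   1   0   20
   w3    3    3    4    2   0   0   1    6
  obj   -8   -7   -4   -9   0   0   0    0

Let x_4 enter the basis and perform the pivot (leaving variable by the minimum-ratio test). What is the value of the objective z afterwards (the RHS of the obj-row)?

27

Ratio test on column x_4 — row 1: 30/2 = 15; row 2: 20/4 = 5; row 3: 6/2 = 3. Minimum is 3 at row 3 (w3 leaves); pivot element 2.
Pivot on row 3; the obj-row RHS becomes 0 − (-9)·3 = 27.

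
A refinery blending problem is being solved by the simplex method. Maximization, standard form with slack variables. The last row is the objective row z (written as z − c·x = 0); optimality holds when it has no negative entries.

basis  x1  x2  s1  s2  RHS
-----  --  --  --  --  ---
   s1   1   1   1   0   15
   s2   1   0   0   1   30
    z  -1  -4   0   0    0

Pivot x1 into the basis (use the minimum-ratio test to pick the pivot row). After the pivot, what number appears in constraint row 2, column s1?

-1

Ratio test on column x1 — row 1: 15/1 = 15; row 2: 30/1 = 30. Minimum is 15 at row 1 (s1 leaves); pivot element 1.
Divide row 1 by 1; eliminate column x1 from the other rows.
Row 2 update in column s1: 0 − 1·1 = -1.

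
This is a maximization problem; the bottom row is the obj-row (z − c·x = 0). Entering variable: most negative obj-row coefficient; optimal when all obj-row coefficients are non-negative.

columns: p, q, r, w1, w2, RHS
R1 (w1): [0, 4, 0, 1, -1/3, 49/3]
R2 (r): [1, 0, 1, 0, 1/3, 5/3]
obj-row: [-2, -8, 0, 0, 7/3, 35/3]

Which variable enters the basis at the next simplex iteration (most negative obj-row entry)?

q

Negative obj-row entries: p: -2, q: -8.
The most negative is -8 in column q, so q enters.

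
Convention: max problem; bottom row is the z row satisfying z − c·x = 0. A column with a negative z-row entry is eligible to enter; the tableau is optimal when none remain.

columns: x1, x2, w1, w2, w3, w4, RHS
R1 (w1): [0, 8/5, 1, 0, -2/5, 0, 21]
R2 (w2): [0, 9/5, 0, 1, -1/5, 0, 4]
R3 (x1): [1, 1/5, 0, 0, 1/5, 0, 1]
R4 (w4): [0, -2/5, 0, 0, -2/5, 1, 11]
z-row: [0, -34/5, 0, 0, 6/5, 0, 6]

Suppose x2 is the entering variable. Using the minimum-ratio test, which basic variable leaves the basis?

Column x2 entries and ratios — w1: 21/(8/5) = 105/8; w2: 4/(9/5) = 20/9; x1: 1/(1/5) = 5; w4: -2/5 ≤ 0, skip.
Smallest ratio is 20/9 in the row of w2, so w2 leaves.

w2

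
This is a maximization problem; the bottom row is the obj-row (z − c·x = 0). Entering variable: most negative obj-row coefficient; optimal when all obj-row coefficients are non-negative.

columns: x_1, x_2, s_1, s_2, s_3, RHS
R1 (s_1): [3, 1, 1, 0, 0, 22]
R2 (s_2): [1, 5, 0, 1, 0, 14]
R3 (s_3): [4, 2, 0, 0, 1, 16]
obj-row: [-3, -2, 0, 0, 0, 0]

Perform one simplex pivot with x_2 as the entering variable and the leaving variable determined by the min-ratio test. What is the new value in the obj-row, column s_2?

Ratio test on column x_2 — row 1: 22/1 = 22; row 2: 14/5 = 14/5; row 3: 16/2 = 8. Minimum is 14/5 at row 2 (s_2 leaves); pivot element 5.
Divide row 2 by 5; eliminate column x_2 from the other rows.
obj-row update in column s_2: 0 − (-2)·(1/5) = 2/5.

2/5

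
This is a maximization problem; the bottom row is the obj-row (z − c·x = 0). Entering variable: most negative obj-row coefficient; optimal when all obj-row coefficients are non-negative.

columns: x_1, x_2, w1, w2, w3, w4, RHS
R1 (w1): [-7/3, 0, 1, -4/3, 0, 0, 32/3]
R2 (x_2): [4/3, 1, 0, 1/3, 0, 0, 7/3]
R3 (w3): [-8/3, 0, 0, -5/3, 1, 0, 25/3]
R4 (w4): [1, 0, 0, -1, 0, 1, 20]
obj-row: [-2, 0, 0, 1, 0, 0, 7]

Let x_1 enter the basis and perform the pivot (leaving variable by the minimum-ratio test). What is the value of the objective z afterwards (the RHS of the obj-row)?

21/2

Ratio test on column x_1 — row 1: entry -7/3 ≤ 0; row 2: (7/3)/(4/3) = 7/4; row 3: entry -8/3 ≤ 0; row 4: 20/1 = 20. Minimum is 7/4 at row 2 (x_2 leaves); pivot element 4/3.
Pivot on row 2; the obj-row RHS becomes 7 − (-2)·(7/4) = 21/2.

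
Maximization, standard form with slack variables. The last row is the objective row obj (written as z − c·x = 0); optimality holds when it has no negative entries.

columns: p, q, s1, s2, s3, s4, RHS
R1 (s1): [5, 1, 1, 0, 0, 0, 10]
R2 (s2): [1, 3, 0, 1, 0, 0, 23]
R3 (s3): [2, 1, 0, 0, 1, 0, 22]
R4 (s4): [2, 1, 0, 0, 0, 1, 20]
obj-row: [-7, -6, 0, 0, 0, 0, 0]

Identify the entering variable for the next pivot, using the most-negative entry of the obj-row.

Negative obj-row entries: p: -7, q: -6.
The most negative is -7 in column p, so p enters.

p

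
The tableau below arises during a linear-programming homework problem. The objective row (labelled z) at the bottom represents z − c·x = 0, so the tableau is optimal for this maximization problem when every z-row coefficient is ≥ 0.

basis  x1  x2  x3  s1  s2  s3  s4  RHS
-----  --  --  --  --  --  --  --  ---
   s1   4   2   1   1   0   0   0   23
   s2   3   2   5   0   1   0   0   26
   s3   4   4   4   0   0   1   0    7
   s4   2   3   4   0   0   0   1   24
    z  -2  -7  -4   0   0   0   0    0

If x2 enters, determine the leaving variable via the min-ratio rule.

s3

Column x2 entries and ratios — s1: 23/2 = 23/2; s2: 26/2 = 13; s3: 7/4 = 7/4; s4: 24/3 = 8.
Smallest ratio is 7/4 in the row of s3, so s3 leaves.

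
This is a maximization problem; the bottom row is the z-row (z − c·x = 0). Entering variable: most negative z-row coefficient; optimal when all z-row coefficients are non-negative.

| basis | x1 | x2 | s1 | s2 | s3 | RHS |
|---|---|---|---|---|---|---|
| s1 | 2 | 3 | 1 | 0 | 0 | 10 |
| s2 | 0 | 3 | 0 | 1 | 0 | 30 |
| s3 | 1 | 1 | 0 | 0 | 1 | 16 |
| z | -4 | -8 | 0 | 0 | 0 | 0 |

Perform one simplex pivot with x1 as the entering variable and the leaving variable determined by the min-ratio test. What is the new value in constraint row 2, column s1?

0

Ratio test on column x1 — row 1: 10/2 = 5; row 2: entry 0 ≤ 0; row 3: 16/1 = 16. Minimum is 5 at row 1 (s1 leaves); pivot element 2.
Divide row 1 by 2; eliminate column x1 from the other rows.
Row 2 update in column s1: 0 − 0·(1/2) = 0.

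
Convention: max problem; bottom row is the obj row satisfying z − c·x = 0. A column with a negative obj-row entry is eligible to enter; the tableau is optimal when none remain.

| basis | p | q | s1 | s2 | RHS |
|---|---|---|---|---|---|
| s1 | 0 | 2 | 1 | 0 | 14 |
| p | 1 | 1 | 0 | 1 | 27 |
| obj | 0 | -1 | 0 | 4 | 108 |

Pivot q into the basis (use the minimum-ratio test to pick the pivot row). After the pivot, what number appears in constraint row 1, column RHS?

Ratio test on column q — row 1: 14/2 = 7; row 2: 27/1 = 27. Minimum is 7 at row 1 (s1 leaves); pivot element 2.
Divide row 1 by 2; eliminate column q from the other rows.
In the new row 1, the RHS entry is the old entry divided by the pivot: 14/2 = 7.

7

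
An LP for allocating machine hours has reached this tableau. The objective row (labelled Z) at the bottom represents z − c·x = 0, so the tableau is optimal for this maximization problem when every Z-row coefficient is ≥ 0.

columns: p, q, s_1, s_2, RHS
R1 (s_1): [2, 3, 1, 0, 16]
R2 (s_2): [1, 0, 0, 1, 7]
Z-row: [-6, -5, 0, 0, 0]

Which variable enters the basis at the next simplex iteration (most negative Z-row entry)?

Negative Z-row entries: p: -6, q: -5.
The most negative is -6 in column p, so p enters.

p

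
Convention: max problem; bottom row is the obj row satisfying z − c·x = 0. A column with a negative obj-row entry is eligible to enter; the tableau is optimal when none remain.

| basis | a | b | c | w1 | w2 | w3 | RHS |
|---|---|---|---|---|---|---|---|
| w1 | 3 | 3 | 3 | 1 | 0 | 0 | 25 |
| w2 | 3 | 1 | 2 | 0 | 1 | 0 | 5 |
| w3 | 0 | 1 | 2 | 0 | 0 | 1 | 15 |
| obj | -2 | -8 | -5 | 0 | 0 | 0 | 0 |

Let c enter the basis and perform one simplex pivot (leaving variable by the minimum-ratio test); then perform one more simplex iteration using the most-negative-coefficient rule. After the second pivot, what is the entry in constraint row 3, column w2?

Ratio test on column c — row 1: 25/3 = 25/3; row 2: 5/2 = 5/2; row 3: 15/2 = 15/2. Minimum is 5/2 at row 2 (w2 leaves); pivot element 2.
Divide row 2 by 2; eliminate column c from the other rows.
Second iteration: most negative obj-row entry is -11/2 in column b, so b enters.
Ratio test on column b — row 1: (35/2)/(3/2) = 35/3; row 2: (5/2)/(1/2) = 5; row 3: entry 0 ≤ 0. Minimum is 5 at row 2 (c leaves); pivot element 1/2.
Divide row 2 by 1/2; eliminate column b from the other rows.
After both pivots, the entry at constraint row 3, column w2 is -1.

-1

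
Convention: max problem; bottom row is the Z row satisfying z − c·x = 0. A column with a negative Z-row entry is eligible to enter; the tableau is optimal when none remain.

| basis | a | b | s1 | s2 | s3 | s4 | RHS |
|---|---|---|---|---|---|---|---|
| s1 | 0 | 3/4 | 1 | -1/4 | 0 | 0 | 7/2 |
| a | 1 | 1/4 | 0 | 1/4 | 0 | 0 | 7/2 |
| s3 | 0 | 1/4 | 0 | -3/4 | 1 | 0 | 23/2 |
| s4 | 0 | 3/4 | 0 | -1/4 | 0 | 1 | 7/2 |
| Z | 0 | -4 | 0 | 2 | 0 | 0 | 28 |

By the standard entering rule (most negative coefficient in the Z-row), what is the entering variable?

b

Negative Z-row entries: b: -4.
The most negative is -4 in column b, so b enters.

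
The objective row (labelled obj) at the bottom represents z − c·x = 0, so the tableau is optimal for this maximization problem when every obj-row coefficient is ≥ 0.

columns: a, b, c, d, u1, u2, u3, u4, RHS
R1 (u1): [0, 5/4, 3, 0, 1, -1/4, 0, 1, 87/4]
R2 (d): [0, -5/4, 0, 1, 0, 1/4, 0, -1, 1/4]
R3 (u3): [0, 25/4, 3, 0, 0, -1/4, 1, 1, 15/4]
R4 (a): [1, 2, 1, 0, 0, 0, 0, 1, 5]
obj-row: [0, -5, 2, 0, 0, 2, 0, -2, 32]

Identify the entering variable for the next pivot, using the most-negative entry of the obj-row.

b

Negative obj-row entries: b: -5, u4: -2.
The most negative is -5 in column b, so b enters.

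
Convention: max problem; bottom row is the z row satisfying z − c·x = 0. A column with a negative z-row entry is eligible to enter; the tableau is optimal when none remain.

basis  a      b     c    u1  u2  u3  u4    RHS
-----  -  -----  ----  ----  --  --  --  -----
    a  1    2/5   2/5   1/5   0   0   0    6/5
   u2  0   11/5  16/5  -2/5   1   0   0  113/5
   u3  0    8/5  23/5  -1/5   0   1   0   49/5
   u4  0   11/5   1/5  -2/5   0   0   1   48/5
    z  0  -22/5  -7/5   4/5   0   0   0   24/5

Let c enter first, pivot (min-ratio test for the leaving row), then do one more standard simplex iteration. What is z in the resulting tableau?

Ratio test on column c — row 1: (6/5)/(2/5) = 3; row 2: (113/5)/(16/5) = 113/16; row 3: (49/5)/(23/5) = 49/23; row 4: (48/5)/(1/5) = 48. Minimum is 49/23 at row 3 (u3 leaves); pivot element 23/5.
Pivot on row 3; the z-row RHS becomes 24/5 − (-7/5)·(49/23) = 179/23.
Next entering variable (most negative z-row entry -90/23): b.
Ratio test on column b — row 1: (8/23)/(6/23) = 4/3; row 2: (363/23)/(25/23) = 363/25; row 3: (49/23)/(8/23) = 49/8; row 4: (211/23)/(49/23) = 211/49. Minimum is 4/3 at row 1 (a leaves); pivot element 6/23.
After the second pivot the z-row RHS is 179/23 − (-90/23)·(4/3) = 13.

13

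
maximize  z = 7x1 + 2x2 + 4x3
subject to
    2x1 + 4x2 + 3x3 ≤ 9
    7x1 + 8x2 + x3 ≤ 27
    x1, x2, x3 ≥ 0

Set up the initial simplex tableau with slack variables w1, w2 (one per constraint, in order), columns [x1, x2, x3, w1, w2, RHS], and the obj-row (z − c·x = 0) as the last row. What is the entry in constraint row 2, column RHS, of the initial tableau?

27

The RHS of constraint 2 is b_2 = 27.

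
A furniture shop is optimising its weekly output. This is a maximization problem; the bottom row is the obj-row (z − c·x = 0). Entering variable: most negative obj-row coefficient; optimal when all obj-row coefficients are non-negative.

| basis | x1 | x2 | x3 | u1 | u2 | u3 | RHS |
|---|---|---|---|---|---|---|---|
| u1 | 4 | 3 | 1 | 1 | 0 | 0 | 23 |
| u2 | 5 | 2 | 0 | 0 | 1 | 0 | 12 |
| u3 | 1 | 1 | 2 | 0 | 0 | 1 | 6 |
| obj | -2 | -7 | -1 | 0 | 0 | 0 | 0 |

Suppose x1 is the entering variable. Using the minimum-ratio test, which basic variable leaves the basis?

u2

Column x1 entries and ratios — u1: 23/4 = 23/4; u2: 12/5 = 12/5; u3: 6/1 = 6.
Smallest ratio is 12/5 in the row of u2, so u2 leaves.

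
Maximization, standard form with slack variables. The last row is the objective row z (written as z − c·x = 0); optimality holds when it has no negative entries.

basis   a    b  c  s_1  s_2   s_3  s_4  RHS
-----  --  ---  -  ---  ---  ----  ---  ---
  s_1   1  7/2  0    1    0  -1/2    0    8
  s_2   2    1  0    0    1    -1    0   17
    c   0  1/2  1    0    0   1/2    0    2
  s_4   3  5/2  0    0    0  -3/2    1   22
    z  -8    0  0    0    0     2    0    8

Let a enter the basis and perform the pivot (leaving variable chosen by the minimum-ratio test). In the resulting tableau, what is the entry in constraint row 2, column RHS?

Ratio test on column a — row 1: 8/1 = 8; row 2: 17/2 = 17/2; row 3: entry 0 ≤ 0; row 4: 22/3 = 22/3. Minimum is 22/3 at row 4 (s_4 leaves); pivot element 3.
Divide row 4 by 3; eliminate column a from the other rows.
Row 2 update in column RHS: 17 − 2·(22/3) = 7/3.

7/3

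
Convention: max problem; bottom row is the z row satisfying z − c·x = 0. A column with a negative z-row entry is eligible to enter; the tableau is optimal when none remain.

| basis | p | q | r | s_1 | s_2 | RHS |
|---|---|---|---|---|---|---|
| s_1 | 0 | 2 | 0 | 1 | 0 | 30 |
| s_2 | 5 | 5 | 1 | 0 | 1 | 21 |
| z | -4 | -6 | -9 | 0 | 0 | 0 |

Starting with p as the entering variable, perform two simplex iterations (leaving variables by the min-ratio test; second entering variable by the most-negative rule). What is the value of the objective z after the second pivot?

189

Ratio test on column p — row 1: entry 0 ≤ 0; row 2: 21/5 = 21/5. Minimum is 21/5 at row 2 (s_2 leaves); pivot element 5.
Pivot on row 2; the z-row RHS becomes 0 − (-4)·(21/5) = 84/5.
Next entering variable (most negative z-row entry -41/5): r.
Ratio test on column r — row 1: entry 0 ≤ 0; row 2: (21/5)/(1/5) = 21. Minimum is 21 at row 2 (p leaves); pivot element 1/5.
After the second pivot the z-row RHS is 84/5 − (-41/5)·21 = 189.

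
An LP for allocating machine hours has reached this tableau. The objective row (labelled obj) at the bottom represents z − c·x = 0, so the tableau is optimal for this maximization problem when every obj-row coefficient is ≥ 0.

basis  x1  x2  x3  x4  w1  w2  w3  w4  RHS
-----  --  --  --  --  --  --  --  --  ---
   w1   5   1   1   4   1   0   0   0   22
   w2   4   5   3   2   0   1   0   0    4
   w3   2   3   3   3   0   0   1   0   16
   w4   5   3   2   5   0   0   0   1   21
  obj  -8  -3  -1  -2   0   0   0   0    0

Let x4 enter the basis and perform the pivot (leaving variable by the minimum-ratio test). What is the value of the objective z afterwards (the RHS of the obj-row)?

Ratio test on column x4 — row 1: 22/4 = 11/2; row 2: 4/2 = 2; row 3: 16/3 = 16/3; row 4: 21/5 = 21/5. Minimum is 2 at row 2 (w2 leaves); pivot element 2.
Pivot on row 2; the obj-row RHS becomes 0 − (-2)·2 = 4.

4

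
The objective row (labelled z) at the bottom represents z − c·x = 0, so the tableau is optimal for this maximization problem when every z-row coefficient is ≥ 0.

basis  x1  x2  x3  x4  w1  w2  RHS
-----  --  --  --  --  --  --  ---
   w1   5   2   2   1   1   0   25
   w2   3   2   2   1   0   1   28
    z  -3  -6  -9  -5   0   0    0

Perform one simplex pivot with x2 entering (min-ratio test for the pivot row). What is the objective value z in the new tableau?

75

Ratio test on column x2 — row 1: 25/2 = 25/2; row 2: 28/2 = 14. Minimum is 25/2 at row 1 (w1 leaves); pivot element 2.
Pivot on row 1; the z-row RHS becomes 0 − (-6)·(25/2) = 75.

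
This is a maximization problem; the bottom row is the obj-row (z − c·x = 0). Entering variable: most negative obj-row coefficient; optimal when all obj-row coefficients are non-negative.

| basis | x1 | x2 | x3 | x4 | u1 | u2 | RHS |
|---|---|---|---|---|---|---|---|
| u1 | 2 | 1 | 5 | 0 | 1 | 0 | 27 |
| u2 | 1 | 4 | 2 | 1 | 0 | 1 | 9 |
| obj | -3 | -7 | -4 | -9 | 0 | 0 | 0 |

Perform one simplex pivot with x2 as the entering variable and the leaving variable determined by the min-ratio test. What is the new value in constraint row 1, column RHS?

Ratio test on column x2 — row 1: 27/1 = 27; row 2: 9/4 = 9/4. Minimum is 9/4 at row 2 (u2 leaves); pivot element 4.
Divide row 2 by 4; eliminate column x2 from the other rows.
Row 1 update in column RHS: 27 − 1·(9/4) = 99/4.

99/4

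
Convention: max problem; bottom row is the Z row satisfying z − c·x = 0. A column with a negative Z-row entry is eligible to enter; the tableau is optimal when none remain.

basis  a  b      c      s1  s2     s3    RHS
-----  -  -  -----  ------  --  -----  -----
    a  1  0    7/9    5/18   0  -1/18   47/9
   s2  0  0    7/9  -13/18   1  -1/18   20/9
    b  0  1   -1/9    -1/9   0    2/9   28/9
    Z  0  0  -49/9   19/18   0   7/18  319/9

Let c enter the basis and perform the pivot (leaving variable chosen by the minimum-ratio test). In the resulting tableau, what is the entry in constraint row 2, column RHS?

Ratio test on column c — row 1: (47/9)/(7/9) = 47/7; row 2: (20/9)/(7/9) = 20/7; row 3: entry -1/9 ≤ 0. Minimum is 20/7 at row 2 (s2 leaves); pivot element 7/9.
Divide row 2 by 7/9; eliminate column c from the other rows.
In the new row 2, the RHS entry is the old entry divided by the pivot: (20/9)/(7/9) = 20/7.

20/7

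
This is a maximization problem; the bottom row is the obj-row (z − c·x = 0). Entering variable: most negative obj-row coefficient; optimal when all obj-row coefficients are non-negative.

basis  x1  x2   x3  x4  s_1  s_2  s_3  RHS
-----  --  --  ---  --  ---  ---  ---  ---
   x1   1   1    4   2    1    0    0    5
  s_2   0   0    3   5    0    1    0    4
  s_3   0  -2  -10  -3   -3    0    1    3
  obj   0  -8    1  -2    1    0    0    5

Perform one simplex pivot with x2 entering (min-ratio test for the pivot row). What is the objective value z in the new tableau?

Ratio test on column x2 — row 1: 5/1 = 5; row 2: entry 0 ≤ 0; row 3: entry -2 ≤ 0. Minimum is 5 at row 1 (x1 leaves); pivot element 1.
Pivot on row 1; the obj-row RHS becomes 5 − (-8)·5 = 45.

45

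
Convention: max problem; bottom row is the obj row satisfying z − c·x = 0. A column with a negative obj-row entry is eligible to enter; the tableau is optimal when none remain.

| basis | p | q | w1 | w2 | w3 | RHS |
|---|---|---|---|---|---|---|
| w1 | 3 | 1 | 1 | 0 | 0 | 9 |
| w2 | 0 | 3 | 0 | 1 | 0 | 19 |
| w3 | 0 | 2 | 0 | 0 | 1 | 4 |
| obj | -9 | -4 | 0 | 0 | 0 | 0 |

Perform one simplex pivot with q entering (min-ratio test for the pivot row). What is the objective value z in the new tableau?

8

Ratio test on column q — row 1: 9/1 = 9; row 2: 19/3 = 19/3; row 3: 4/2 = 2. Minimum is 2 at row 3 (w3 leaves); pivot element 2.
Pivot on row 3; the obj-row RHS becomes 0 − (-4)·2 = 8.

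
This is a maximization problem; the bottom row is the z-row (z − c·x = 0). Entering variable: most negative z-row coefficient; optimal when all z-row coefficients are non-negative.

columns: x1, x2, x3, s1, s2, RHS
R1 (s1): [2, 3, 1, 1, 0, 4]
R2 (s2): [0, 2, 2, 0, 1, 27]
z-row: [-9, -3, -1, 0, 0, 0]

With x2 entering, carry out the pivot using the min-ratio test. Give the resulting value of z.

Ratio test on column x2 — row 1: 4/3 = 4/3; row 2: 27/2 = 27/2. Minimum is 4/3 at row 1 (s1 leaves); pivot element 3.
Pivot on row 1; the z-row RHS becomes 0 − (-3)·(4/3) = 4.

4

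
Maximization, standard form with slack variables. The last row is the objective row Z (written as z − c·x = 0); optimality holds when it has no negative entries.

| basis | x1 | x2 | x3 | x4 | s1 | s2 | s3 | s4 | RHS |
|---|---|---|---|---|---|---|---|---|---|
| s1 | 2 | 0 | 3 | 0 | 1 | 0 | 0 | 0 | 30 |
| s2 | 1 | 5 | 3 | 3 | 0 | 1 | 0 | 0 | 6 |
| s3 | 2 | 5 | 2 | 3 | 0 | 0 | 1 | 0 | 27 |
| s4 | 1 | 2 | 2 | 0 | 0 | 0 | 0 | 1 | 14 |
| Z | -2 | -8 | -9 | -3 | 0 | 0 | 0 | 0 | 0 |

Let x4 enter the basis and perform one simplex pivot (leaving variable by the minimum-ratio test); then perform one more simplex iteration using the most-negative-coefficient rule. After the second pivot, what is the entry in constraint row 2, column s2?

Ratio test on column x4 — row 1: entry 0 ≤ 0; row 2: 6/3 = 2; row 3: 27/3 = 9; row 4: entry 0 ≤ 0. Minimum is 2 at row 2 (s2 leaves); pivot element 3.
Divide row 2 by 3; eliminate column x4 from the other rows.
Second iteration: most negative Z-row entry is -6 in column x3, so x3 enters.
Ratio test on column x3 — row 1: 30/3 = 10; row 2: 2/1 = 2; row 3: entry -1 ≤ 0; row 4: 14/2 = 7. Minimum is 2 at row 2 (x4 leaves); pivot element 1.
Divide row 2 by 1; eliminate column x3 from the other rows.
After both pivots, the entry at constraint row 2, column s2 is 1/3.

1/3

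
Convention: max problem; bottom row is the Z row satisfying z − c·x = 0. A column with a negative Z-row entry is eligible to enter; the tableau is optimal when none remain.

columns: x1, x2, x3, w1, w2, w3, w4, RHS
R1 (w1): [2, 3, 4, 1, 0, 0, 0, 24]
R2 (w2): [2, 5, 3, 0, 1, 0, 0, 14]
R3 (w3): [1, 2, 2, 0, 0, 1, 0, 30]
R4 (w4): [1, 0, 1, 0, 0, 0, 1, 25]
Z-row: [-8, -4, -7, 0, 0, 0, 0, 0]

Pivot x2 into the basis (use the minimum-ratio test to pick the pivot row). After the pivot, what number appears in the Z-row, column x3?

Ratio test on column x2 — row 1: 24/3 = 8; row 2: 14/5 = 14/5; row 3: 30/2 = 15; row 4: entry 0 ≤ 0. Minimum is 14/5 at row 2 (w2 leaves); pivot element 5.
Divide row 2 by 5; eliminate column x2 from the other rows.
Z-row update in column x3: -7 − (-4)·(3/5) = -23/5.

-23/5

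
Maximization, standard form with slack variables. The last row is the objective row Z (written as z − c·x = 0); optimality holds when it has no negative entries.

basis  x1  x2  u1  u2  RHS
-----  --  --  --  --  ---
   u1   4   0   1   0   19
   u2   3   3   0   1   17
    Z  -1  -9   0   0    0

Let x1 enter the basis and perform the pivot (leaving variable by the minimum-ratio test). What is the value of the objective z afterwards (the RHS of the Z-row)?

Ratio test on column x1 — row 1: 19/4 = 19/4; row 2: 17/3 = 17/3. Minimum is 19/4 at row 1 (u1 leaves); pivot element 4.
Pivot on row 1; the Z-row RHS becomes 0 − (-1)·(19/4) = 19/4.

19/4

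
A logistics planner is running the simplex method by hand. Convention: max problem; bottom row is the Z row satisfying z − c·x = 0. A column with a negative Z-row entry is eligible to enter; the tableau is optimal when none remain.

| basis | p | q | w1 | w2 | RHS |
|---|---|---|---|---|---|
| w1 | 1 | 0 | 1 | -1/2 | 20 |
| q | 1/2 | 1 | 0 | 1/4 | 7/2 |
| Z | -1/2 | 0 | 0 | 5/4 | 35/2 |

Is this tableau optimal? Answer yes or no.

no

The Z-row has a negative entry -1/2 in column p, so it is not optimal.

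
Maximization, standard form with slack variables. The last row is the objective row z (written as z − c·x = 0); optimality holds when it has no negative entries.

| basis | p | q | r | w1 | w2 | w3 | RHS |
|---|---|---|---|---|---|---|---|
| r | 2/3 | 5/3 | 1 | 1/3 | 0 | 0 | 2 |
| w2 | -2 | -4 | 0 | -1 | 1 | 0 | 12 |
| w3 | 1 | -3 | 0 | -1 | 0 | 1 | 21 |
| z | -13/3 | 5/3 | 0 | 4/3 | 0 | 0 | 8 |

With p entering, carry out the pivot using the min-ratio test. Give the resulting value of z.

Ratio test on column p — row 1: 2/(2/3) = 3; row 2: entry -2 ≤ 0; row 3: 21/1 = 21. Minimum is 3 at row 1 (r leaves); pivot element 2/3.
Pivot on row 1; the z-row RHS becomes 8 − (-13/3)·3 = 21.

21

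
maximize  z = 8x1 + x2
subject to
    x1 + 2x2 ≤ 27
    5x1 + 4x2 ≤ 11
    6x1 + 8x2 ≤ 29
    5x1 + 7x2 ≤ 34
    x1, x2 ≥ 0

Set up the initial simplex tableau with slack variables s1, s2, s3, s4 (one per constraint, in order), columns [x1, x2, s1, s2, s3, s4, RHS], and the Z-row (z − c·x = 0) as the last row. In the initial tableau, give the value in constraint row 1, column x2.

2

Constraint 1 has coefficient 2 on x2.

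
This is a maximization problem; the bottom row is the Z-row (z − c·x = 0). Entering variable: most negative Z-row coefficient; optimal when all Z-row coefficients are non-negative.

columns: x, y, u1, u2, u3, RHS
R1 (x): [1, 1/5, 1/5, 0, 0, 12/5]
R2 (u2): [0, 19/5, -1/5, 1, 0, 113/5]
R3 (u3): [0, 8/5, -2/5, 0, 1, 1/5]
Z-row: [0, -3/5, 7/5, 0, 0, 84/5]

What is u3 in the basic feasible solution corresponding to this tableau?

u3 is basic (row 3); its value is the RHS of that row, 1/5.

1/5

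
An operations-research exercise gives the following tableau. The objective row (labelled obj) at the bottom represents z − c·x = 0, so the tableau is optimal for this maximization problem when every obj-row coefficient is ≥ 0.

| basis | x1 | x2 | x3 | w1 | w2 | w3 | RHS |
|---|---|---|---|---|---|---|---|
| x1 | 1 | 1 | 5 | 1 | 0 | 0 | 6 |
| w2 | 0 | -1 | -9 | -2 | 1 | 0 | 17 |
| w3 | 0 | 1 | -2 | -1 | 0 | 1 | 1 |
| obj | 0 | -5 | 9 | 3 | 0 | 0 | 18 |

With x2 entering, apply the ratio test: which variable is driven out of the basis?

w3

Column x2 entries and ratios — x1: 6/1 = 6; w2: -1 ≤ 0, skip; w3: 1/1 = 1.
Smallest ratio is 1 in the row of w3, so w3 leaves.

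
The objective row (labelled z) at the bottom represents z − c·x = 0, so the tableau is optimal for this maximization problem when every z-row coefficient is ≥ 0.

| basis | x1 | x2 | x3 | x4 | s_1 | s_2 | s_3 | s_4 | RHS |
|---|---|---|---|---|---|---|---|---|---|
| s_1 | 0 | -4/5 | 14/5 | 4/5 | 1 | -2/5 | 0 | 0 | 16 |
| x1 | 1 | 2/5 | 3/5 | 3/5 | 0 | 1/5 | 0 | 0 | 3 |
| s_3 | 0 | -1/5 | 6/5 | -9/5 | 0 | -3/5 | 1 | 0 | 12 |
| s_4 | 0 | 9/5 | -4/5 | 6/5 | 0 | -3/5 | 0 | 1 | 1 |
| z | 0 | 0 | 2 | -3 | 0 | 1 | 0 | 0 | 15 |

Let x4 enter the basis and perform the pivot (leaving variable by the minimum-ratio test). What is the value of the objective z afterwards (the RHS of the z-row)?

Ratio test on column x4 — row 1: 16/(4/5) = 20; row 2: 3/(3/5) = 5; row 3: entry -9/5 ≤ 0; row 4: 1/(6/5) = 5/6. Minimum is 5/6 at row 4 (s_4 leaves); pivot element 6/5.
Pivot on row 4; the z-row RHS becomes 15 − (-3)·(5/6) = 35/2.

35/2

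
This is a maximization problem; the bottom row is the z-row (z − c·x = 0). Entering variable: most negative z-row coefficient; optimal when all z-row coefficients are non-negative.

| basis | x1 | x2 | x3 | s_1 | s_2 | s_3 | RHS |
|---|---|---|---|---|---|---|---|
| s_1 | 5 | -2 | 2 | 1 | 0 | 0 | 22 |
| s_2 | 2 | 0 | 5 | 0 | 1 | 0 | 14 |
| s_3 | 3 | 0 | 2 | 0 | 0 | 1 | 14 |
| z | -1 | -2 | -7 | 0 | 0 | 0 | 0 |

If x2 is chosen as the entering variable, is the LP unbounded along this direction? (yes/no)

Every constraint-row entry in column x2 is ≤ 0, so increasing x2 is unbounded.

yes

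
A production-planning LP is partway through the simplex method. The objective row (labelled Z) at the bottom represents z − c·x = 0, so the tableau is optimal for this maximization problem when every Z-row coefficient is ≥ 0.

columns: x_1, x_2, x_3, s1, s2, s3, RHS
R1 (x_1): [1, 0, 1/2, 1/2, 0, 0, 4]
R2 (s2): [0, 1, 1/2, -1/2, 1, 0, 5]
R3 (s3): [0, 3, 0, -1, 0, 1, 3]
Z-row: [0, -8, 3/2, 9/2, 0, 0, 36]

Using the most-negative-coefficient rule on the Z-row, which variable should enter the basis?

Negative Z-row entries: x_2: -8.
The most negative is -8 in column x_2, so x_2 enters.

x_2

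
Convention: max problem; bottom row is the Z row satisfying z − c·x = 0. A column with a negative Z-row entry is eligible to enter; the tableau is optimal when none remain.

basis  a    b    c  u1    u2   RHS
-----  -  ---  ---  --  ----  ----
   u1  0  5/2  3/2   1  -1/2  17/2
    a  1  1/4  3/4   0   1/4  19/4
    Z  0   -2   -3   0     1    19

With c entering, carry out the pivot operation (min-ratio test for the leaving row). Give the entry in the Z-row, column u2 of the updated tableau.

0

Ratio test on column c — row 1: (17/2)/(3/2) = 17/3; row 2: (19/4)/(3/4) = 19/3. Minimum is 17/3 at row 1 (u1 leaves); pivot element 3/2.
Divide row 1 by 3/2; eliminate column c from the other rows.
Z-row update in column u2: 1 − (-3)·(-1/3) = 0.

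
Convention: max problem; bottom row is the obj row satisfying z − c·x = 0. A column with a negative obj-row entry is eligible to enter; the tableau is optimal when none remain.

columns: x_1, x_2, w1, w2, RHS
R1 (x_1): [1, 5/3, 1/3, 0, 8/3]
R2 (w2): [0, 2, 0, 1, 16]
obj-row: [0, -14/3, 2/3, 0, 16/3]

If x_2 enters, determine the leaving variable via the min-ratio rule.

x_1

Column x_2 entries and ratios — x_1: (8/3)/(5/3) = 8/5; w2: 16/2 = 8.
Smallest ratio is 8/5 in the row of x_1, so x_1 leaves.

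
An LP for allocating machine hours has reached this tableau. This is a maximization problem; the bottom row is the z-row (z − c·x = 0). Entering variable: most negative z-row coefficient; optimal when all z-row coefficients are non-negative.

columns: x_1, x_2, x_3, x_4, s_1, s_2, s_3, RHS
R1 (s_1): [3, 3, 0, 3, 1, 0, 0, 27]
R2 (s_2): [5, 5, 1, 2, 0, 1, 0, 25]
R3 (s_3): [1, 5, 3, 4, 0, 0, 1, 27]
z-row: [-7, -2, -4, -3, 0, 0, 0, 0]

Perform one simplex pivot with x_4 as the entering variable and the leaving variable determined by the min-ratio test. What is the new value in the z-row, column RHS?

81/4

Ratio test on column x_4 — row 1: 27/3 = 9; row 2: 25/2 = 25/2; row 3: 27/4 = 27/4. Minimum is 27/4 at row 3 (s_3 leaves); pivot element 4.
Divide row 3 by 4; eliminate column x_4 from the other rows.
z-row update in column RHS: 0 − (-3)·(27/4) = 81/4.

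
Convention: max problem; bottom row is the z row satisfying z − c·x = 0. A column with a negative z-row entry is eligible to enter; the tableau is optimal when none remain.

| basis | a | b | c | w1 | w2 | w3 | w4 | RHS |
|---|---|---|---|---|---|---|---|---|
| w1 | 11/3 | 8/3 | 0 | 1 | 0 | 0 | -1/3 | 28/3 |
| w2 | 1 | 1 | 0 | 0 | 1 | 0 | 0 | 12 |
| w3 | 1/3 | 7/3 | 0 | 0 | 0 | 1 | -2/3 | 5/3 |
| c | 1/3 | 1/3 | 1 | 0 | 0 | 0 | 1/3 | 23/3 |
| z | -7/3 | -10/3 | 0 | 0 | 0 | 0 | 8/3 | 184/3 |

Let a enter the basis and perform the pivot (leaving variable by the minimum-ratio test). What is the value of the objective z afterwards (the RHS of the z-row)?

740/11

Ratio test on column a — row 1: (28/3)/(11/3) = 28/11; row 2: 12/1 = 12; row 3: (5/3)/(1/3) = 5; row 4: (23/3)/(1/3) = 23. Minimum is 28/11 at row 1 (w1 leaves); pivot element 11/3.
Pivot on row 1; the z-row RHS becomes 184/3 − (-7/3)·(28/11) = 740/11.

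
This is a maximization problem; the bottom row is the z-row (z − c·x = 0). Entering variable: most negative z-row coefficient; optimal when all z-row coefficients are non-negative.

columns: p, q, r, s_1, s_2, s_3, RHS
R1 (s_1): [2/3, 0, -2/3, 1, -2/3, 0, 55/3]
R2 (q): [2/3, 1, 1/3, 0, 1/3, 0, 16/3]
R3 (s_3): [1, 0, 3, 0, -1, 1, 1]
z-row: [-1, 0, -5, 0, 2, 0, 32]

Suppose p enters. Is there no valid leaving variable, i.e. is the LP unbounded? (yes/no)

Column p has positive entries in row(s) 1, 2, 3, so the ratio test bounds it — not unbounded.

no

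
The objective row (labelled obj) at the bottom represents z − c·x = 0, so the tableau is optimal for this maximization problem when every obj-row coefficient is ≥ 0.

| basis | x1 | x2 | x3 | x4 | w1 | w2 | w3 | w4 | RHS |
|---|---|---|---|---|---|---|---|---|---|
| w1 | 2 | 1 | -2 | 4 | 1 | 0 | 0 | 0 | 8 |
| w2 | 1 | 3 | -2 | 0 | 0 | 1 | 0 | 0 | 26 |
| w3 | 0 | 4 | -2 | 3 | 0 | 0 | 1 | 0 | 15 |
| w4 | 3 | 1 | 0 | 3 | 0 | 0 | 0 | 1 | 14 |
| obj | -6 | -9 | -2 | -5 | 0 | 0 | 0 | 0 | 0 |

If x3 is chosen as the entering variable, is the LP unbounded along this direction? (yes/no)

yes

Every constraint-row entry in column x3 is ≤ 0, so increasing x3 is unbounded.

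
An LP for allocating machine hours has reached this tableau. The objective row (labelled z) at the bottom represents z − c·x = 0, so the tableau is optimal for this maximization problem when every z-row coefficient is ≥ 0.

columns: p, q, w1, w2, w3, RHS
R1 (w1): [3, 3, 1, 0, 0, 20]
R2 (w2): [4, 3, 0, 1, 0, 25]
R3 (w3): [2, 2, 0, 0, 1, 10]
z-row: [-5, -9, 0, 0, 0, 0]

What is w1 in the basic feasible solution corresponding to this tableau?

20

w1 is basic (row 1); its value is the RHS of that row, 20.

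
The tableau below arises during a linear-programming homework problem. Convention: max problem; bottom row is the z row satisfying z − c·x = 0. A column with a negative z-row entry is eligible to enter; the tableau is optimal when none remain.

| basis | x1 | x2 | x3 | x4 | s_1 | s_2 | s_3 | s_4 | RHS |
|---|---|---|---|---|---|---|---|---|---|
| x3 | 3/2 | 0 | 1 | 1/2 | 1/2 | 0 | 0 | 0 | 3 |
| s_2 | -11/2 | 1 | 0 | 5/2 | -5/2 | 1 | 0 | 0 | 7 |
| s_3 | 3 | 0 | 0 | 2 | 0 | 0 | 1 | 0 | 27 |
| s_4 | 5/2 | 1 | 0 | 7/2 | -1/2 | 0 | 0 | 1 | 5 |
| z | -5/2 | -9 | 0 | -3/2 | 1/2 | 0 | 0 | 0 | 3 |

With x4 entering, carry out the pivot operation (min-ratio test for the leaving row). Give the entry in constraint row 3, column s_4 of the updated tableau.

-4/7

Ratio test on column x4 — row 1: 3/(1/2) = 6; row 2: 7/(5/2) = 14/5; row 3: 27/2 = 27/2; row 4: 5/(7/2) = 10/7. Minimum is 10/7 at row 4 (s_4 leaves); pivot element 7/2.
Divide row 4 by 7/2; eliminate column x4 from the other rows.
Row 3 update in column s_4: 0 − 2·(2/7) = -4/7.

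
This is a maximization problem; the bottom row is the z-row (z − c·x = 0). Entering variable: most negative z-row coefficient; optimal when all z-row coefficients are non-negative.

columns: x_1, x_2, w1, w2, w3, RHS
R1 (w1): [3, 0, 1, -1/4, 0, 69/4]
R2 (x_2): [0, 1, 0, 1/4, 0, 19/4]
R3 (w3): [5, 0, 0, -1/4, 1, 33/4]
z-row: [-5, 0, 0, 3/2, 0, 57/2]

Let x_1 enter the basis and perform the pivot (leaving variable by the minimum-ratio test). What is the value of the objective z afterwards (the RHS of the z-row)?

147/4

Ratio test on column x_1 — row 1: (69/4)/3 = 23/4; row 2: entry 0 ≤ 0; row 3: (33/4)/5 = 33/20. Minimum is 33/20 at row 3 (w3 leaves); pivot element 5.
Pivot on row 3; the z-row RHS becomes 57/2 − (-5)·(33/20) = 147/4.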